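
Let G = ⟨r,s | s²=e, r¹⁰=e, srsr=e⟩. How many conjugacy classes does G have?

The conjugacy classes (representative and size) are:
  [e] (size 1), [r] (size 2), [r²] (size 2), [r³] (size 2), [r⁴] (size 2), [r⁵] (size 1), [r²s] (size 5), [r³s] (size 5).
Class equation: 1 + 2 + 2 + 2 + 2 + 1 + 5 + 5 = 20 = |G|. So G has 8 conjugacy classes.

Answer: 8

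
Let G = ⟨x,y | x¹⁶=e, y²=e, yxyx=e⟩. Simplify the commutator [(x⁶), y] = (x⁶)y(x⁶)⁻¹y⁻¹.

[(x⁶), y] = (x⁶)·y·(x⁶)⁻¹·y⁻¹.
  (x⁶) · y = x⁶y
  (x⁶y) · (x¹⁰) = x¹²y
  (x¹²y) · y = x¹²

Answer: x¹²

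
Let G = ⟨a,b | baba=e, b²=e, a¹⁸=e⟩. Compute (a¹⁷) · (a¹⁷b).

Compute (a¹⁷) · (a¹⁷b) by multiplying left to right and reducing via the relations at each step:
  (a¹⁷) · a¹⁷ = a¹⁶
  (a¹⁶) · b = a¹⁶b

Answer: a¹⁶b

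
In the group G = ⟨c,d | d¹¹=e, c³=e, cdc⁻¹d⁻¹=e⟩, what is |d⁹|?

Compute successive powers until reaching e:
  (d⁹)¹ = d⁹, (d⁹)² = d⁷, (d⁹)³ = d⁵, (d⁹)⁴ = d³, (d⁹)⁵ = d, (d⁹)⁶ = d¹⁰, (d⁹)⁷ = d⁸, (d⁹)⁸ = d⁶, (d⁹)⁹ = d⁴, (d⁹)¹⁰ = d², (d⁹)¹¹ = e.
The smallest positive k with (d⁹)ᵏ = e is 11.

Answer: 11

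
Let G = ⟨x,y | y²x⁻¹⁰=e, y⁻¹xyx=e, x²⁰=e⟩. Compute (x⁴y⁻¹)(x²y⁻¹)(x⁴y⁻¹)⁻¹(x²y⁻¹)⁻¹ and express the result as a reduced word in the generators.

[(x⁴y⁻¹), (x²y⁻¹)] = (x⁴y⁻¹)·(x²y⁻¹)·(x⁴y⁻¹)⁻¹·(x²y⁻¹)⁻¹.
  (x⁴y⁻¹) · (x²y⁻¹) = x¹²
  (x¹²) · (x⁴y) = x⁶y⁻¹
  (x⁶y⁻¹) · (x²y) = x⁴

Answer: x⁴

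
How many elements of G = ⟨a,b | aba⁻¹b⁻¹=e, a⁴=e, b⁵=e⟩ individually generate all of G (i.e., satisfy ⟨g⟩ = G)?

G is cyclic of order 20. An element generates G iff its order is 20, and a cyclic group of order 20 has exactly φ(20) = 8 such elements.

Answer: 8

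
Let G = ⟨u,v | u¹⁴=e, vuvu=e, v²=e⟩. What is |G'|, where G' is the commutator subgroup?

G' = [G, G] is generated by all commutators. The generator-pair commutators are: [u, v] = u².
The subgroup they normally generate is {e, u², u⁴, u⁶, u⁸, u¹⁰, u¹²}, of order 7.
Check: |G/G'| = 28/7 = 4 is the order of the abelianisation.

Answer: 7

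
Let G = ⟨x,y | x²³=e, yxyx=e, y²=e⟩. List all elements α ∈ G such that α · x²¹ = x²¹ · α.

⟨x²¹⟩ ⊆ C_G(x²¹) since powers of x²¹ commute with x²¹; so |C_G(x²¹)| ≥ |⟨x²¹⟩| = 23.
By orbit–stabilizer, |C_G(x²¹)| = |G| / |conj. class of x²¹| = 46 / 2 = 23.
The 23 elements commuting with x²¹ are {e, x, x², x³, x⁴, x⁵, x⁶, x⁷, x⁸, x⁹, x¹⁰, x¹¹, x¹², x¹³, x¹⁴, x¹⁵, x¹⁶, x¹⁷, x¹⁸, x¹⁹, x²⁰, x²¹, x²²}.

Answer: {e, x, x², x³, x⁴, x⁵, x⁶, x⁷, x⁸, x⁹, x¹⁰, x¹¹, x¹², x¹³, x¹⁴, x¹⁵, x¹⁶, x¹⁷, x¹⁸, x¹⁹, x²⁰, x²¹, x²²}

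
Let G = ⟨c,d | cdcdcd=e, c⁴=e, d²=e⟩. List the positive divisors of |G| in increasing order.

|G| = 24 = 2³ · 3. By Lagrange's theorem the order of any subgroup divides 24; the divisors of 24 are 1, 2, 3, 4, 6, 8, 12, 24.

Answer: 1, 2, 3, 4, 6, 8, 12, 24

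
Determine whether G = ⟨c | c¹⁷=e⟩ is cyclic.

|G| = 17. The element c has order 17 (its powers give 17 distinct elements), so ⟨c⟩ = G and G is cyclic.

Answer: Yes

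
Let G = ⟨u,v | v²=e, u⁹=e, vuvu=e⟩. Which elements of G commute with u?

⟨u⟩ ⊆ C_G(u) since powers of u commute with u; so |C_G(u)| ≥ |⟨u⟩| = 9.
By orbit–stabilizer, |C_G(u)| = |G| / |conj. class of u| = 18 / 2 = 9.
The 9 elements commuting with u are {e, u, u², u³, u⁴, u⁵, u⁶, u⁷, u⁸}.

Answer: {e, u, u², u³, u⁴, u⁵, u⁶, u⁷, u⁸}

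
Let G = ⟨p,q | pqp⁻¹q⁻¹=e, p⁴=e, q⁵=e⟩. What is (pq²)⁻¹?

The order of (pq²) is 20 (smallest k with (pq²)ᵏ = e), so (pq²)⁻¹ = (pq²)¹⁹ = p³q³.
Check: (pq²) · (p³q³) → (pq²) · p³ = q²;   (q²) · q³ = e, giving e as required.

Answer: p³q³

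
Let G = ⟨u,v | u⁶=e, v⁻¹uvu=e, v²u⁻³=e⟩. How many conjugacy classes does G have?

The conjugacy classes (representative and size) are:
  [e] (size 1), [u] (size 2), [u²] (size 2), [u³] (size 1), [uv⁻¹] (size 3), [u²v⁻¹] (size 3).
Class equation: 1 + 2 + 2 + 1 + 3 + 3 = 12 = |G|. So G has 6 conjugacy classes.

Answer: 6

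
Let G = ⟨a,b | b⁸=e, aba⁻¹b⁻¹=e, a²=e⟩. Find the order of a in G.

Compute successive powers until reaching e:
  a¹ = a, a² = e.
The smallest positive k with aᵏ = e is 2.

Answer: 2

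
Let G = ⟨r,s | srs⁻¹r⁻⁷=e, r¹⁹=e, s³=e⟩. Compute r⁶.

Compute successive powers of r, reducing at each step:
  r²: r · r = r²
  r³: (r²) · r = r³
  r⁴: (r³) · r = r⁴
  r⁵: (r⁴) · r = r⁵
  r⁶: (r⁵) · r = r⁶

Answer: r⁶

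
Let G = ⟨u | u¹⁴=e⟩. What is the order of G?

G is generated by a single element, so G is cyclic. The relator gives u¹⁴ = e and no smaller power is forced to be e, so the 14 powers {e, u, u², u³, u⁴, u⁵, u⁶, u⁷, u⁸, u⁹, u¹², u¹³, u¹¹, u¹⁰} are distinct. Hence |G| = 14.

Answer: 14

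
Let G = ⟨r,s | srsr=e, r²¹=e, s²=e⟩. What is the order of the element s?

Compute successive powers until reaching e:
  s¹ = s, s² = e.
The smallest positive k with sᵏ = e is 2.

Answer: 2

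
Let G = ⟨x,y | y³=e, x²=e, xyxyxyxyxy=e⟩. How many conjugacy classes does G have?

The conjugacy classes (representative and size) are:
  [e] (size 1), [xyxy²xyxy²x] (size 15), [yxyxy²x] (size 20), [xy²xy²x] (size 12), [y²xyxy²] (size 12).
Class equation: 1 + 15 + 20 + 12 + 12 = 60 = |G|. So G has 5 conjugacy classes.

Answer: 5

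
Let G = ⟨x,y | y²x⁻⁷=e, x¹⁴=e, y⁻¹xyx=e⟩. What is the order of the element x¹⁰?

Compute successive powers until reaching e:
  (x¹⁰)¹ = x¹⁰, (x¹⁰)² = x⁶, (x¹⁰)³ = x², (x¹⁰)⁴ = x¹², (x¹⁰)⁵ = x⁸, (x¹⁰)⁶ = x⁴, (x¹⁰)⁷ = e.
The smallest positive k with (x¹⁰)ᵏ = e is 7.

Answer: 7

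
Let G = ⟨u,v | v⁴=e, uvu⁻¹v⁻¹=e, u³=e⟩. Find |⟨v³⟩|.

|⟨v³⟩| equals the order of v³. Compute successive powers until reaching e:
  (v³)¹ = v³, (v³)² = v², (v³)³ = v, (v³)⁴ = e.
The smallest positive k with (v³)ᵏ = e is 4, so |⟨v³⟩| = 4.

Answer: 4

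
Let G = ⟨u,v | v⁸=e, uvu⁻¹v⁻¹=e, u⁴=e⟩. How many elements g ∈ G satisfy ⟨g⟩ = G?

⟨g⟩ = G would require ord(g) = |G| = 32, but the maximum element order in G is 8 < 32. So G is not cyclic and no single element generates it: the count is 0.

Answer: 0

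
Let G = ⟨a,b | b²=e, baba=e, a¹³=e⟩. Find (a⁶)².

Compute successive powers of (a⁶), reducing at each step:
  (a⁶)²: (a⁶) · a⁶ = a¹²

Answer: a¹²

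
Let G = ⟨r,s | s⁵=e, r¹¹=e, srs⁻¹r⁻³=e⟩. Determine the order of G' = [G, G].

G' = [G, G] is generated by all commutators. The generator-pair commutators are: [r, s] = r⁹.
The subgroup they normally generate is {e, r, r², r³, r⁴, r⁵, r⁶, r⁷, r⁸, r⁹, r¹⁰}, of order 11.
Check: |G/G'| = 55/11 = 5 is the order of the abelianisation.

Answer: 11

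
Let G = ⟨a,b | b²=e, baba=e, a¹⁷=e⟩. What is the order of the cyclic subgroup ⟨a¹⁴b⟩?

|⟨a¹⁴b⟩| equals the order of a¹⁴b. Compute successive powers until reaching e:
  (a¹⁴b)¹ = a¹⁴b, (a¹⁴b)² = e.
The smallest positive k with (a¹⁴b)ᵏ = e is 2, so |⟨a¹⁴b⟩| = 2.

Answer: 2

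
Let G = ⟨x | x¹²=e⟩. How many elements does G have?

G is generated by a single element, so G is cyclic. The relator gives x¹² = e and no smaller power is forced to be e, so the 12 powers {e, x, x², x³, x⁴, x⁵, x⁶, x⁷, x⁸, x⁹, x¹¹, x¹⁰} are distinct. Hence |G| = 12.

Answer: 12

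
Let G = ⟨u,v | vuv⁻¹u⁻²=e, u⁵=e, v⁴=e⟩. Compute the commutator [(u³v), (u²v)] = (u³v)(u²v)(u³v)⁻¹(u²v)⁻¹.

[(u³v), (u²v)] = (u³v)·(u²v)·(u³v)⁻¹·(u²v)⁻¹.
  (u³v) · (u²v) = u²v²
  (u²v²) · (uv³) = uv
  (uv) · (u⁴v³) = u⁴

Answer: u⁴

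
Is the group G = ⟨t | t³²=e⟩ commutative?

G has a single generator, so G is cyclic and hence abelian.

Answer: Yes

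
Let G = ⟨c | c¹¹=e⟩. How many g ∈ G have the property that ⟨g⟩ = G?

G is cyclic of order 11. An element generates G iff its order is 11, and a cyclic group of order 11 has exactly φ(11) = 10 such elements.

Answer: 10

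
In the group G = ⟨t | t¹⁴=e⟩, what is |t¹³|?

Compute successive powers until reaching e:
  (t¹³)¹ = t¹³, (t¹³)² = t¹², (t¹³)³ = t¹¹, (t¹³)⁴ = t¹⁰, (t¹³)⁵ = t⁹, (t¹³)⁶ = t⁸, (t¹³)⁷ = t⁷, (t¹³)⁸ = t⁶, (t¹³)⁹ = t⁵, (t¹³)¹⁰ = t⁴, (t¹³)¹¹ = t³, (t¹³)¹² = t², (t¹³)¹³ = t, (t¹³)¹⁴ = e.
The smallest positive k with (t¹³)ᵏ = e is 14.

Answer: 14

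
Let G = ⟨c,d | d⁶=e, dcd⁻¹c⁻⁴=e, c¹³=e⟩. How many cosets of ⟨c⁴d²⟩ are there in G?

First find ord(c⁴d²) by computing successive powers:
  (c⁴d²)¹ = c⁴d², (c⁴d²)² = c³d⁴, (c⁴d²)³ = e.
So |⟨c⁴d²⟩| = ord(c⁴d²) = 3. With |G| = 78, by Lagrange [G : ⟨c⁴d²⟩] = 78/3 = 26.

Answer: 26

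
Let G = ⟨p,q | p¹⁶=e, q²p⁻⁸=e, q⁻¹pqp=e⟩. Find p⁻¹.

The order of p is 16 (smallest k with pᵏ = e), so p⁻¹ = p¹⁵ = p¹⁵.
Check: p · (p¹⁵) → p · p¹⁵ = e, giving e as required.

Answer: p¹⁵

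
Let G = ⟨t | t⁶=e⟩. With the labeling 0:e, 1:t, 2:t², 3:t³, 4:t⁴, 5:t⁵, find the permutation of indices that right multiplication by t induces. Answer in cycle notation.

(0 1 2 3 4 5)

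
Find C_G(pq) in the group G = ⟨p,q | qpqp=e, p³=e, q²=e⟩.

⟨pq⟩ ⊆ C_G(pq) since powers of pq commute with pq; so |C_G(pq)| ≥ |⟨pq⟩| = 2.
By orbit–stabilizer, |C_G(pq)| = |G| / |conj. class of pq| = 6 / 3 = 2.
The 2 elements commuting with pq are {e, pq}.

Answer: {e, pq}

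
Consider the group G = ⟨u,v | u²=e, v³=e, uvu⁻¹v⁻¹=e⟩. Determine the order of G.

Enumerate words in the generators, reducing via the relations: the distinct elements are
  {e, u, v, uv, v², uv²}.
No further products give new elements, so |G| = 6.

Answer: 6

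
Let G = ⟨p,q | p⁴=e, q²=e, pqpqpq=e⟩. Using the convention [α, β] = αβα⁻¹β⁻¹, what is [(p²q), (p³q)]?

[(p²q), (p³q)] = (p²q)·(p³q)·(p²q)⁻¹·(p³q)⁻¹.
  (p²q) · (p³q) = p³qp
  (p³qp) · (qp²) = p²qp
  (p²qp) · (qp) = pq

Answer: pq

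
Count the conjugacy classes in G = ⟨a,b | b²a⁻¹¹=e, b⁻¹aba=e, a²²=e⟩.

The conjugacy classes (representative and size) are:
  [e] (size 1), [a²¹] (size 2), [a²] (size 2), [a³] (size 2), [a¹⁸] (size 2), [a¹⁷] (size 2), [a⁶] (size 2), [a⁷] (size 2), [a⁸] (size 2), [a¹³] (size 2), [a¹²] (size 2), [a¹¹] (size 1), [a¹⁰b] (size 11), [a⁷b] (size 11).
Class equation: 1 + 2 + 2 + 2 + 2 + 2 + 2 + 2 + 2 + 2 + 2 + 1 + 11 + 11 = 44 = |G|. So G has 14 conjugacy classes.

Answer: 14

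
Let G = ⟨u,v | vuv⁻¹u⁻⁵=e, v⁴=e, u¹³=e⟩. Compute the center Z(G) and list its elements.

An element z ∈ Z(G) iff z commutes with every generator.
For example e is central: e·u = u = u·e; e·v = v = v·e.
Whereas u ∉ Z(G) since u·v = uv ≠ u⁵v = v·u.
Checking each of the 52 elements this way gives Z(G) = {e}, of order 1.

Answer: {e}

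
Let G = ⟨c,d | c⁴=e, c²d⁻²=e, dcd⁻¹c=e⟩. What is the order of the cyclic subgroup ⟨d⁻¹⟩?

|⟨d⁻¹⟩| equals the order of d⁻¹. Compute successive powers until reaching e:
  (d⁻¹)¹ = d⁻¹, (d⁻¹)² = c², (d⁻¹)³ = d, (d⁻¹)⁴ = e.
The smallest positive k with (d⁻¹)ᵏ = e is 4, so |⟨d⁻¹⟩| = 4.

Answer: 4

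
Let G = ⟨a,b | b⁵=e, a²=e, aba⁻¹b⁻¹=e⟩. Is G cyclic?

|G| = 10. The element ab has order 10 (its powers give 10 distinct elements), so ⟨ab⟩ = G and G is cyclic.

Answer: Yes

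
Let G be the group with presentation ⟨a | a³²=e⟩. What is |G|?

G is generated by a single element, so G is cyclic. The relator gives a³² = e and no smaller power is forced to be e, so the 32 powers {a, e, a², a³, a⁴, a⁵, a⁶, a⁷, a⁸, a⁹, a²², a²³, a²¹, a²⁰, a²⁴, a²⁵, a²⁶, a²⁷, a²⁸, a²⁹, a³¹, a³⁰, a¹², a¹³, a¹¹, a¹⁰, a¹⁴, a¹⁵, a¹⁶, a¹⁷, a¹⁸, a¹⁹} are distinct. Hence |G| = 32.

Answer: 32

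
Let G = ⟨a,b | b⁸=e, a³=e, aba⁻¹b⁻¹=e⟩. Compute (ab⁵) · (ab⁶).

Compute (ab⁵) · (ab⁶) by multiplying left to right and reducing via the relations at each step:
  (ab⁵) · a = a²b⁵
  (a²b⁵) · b⁶ = a²b³

Answer: a²b³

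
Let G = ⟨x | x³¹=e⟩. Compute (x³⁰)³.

Compute successive powers of (x³⁰), reducing at each step:
  (x³⁰)²: (x³⁰) · x³⁰ = x²⁹
  (x³⁰)³: (x²⁹) · x³⁰ = x²⁸

Answer: x²⁸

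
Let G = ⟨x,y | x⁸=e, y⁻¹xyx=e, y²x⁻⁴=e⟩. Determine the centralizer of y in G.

⟨y⟩ ⊆ C_G(y) since powers of y commute with y; so |C_G(y)| ≥ |⟨y⟩| = 4.
By orbit–stabilizer, |C_G(y)| = |G| / |conj. class of y| = 16 / 4 = 4.
The 4 elements commuting with y are {e, x⁴, y, y⁻¹}.

Answer: {e, x⁴, y, y⁻¹}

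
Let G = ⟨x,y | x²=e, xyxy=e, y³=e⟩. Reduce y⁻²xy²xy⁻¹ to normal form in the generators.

Multiply left to right, reducing at each step:
  y · x = xy²
  (xy²) · y² = xy
  (xy) · x = y²
  (y²) · y⁻¹ = y

Answer: y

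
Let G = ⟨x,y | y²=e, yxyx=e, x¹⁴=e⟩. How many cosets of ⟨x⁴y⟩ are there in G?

First find ord(x⁴y) by computing successive powers:
  (x⁴y)¹ = x⁴y, (x⁴y)² = e.
So |⟨x⁴y⟩| = ord(x⁴y) = 2. With |G| = 28, by Lagrange [G : ⟨x⁴y⟩] = 28/2 = 14.

Answer: 14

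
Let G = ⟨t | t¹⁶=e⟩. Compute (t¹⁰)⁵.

Compute successive powers of (t¹⁰), reducing at each step:
  (t¹⁰)²: (t¹⁰) · t¹⁰ = t⁴
  (t¹⁰)³: (t⁴) · t¹⁰ = t¹⁴
  (t¹⁰)⁴: (t¹⁴) · t¹⁰ = t⁸
  (t¹⁰)⁵: (t⁸) · t¹⁰ = t²

Answer: t²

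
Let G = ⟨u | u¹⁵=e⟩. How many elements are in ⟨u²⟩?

|⟨u²⟩| equals the order of u². Compute successive powers until reaching e:
  (u²)¹ = u², (u²)² = u⁴, (u²)³ = u⁶, (u²)⁴ = u⁸, (u²)⁵ = u¹⁰, (u²)⁶ = u¹², (u²)⁷ = u¹⁴, (u²)⁸ = u, (u²)⁹ = u³, (u²)¹⁰ = u⁵, (u²)¹¹ = u⁷, (u²)¹² = u⁹, (u²)¹³ = u¹¹, (u²)¹⁴ = u¹³, (u²)¹⁵ = e.
The smallest positive k with (u²)ᵏ = e is 15, so |⟨u²⟩| = 15.

Answer: 15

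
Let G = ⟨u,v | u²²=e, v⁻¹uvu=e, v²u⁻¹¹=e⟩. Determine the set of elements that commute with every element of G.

An element z ∈ Z(G) iff z commutes with every generator.
For example u¹¹ is central: (u¹¹)·u = u¹² = u·(u¹¹); (u¹¹)·v = v⁻¹ = v·(u¹¹).
Whereas u ∉ Z(G) since u·v = uv ≠ u¹⁰v⁻¹ = v·u.
Checking each of the 44 elements this way gives Z(G) = {e, u¹¹}, of order 2.

Answer: {e, u¹¹}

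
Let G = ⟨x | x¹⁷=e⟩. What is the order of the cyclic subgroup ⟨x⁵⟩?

|⟨x⁵⟩| equals the order of x⁵. Compute successive powers until reaching e:
  (x⁵)¹ = x⁵, (x⁵)² = x¹⁰, (x⁵)³ = x¹⁵, (x⁵)⁴ = x³, (x⁵)⁵ = x⁸, (x⁵)⁶ = x¹³, (x⁵)⁷ = x, (x⁵)⁸ = x⁶, (x⁵)⁹ = x¹¹, (x⁵)¹⁰ = x¹⁶, (x⁵)¹¹ = x⁴, (x⁵)¹² = x⁹, (x⁵)¹³ = x¹⁴, (x⁵)¹⁴ = x², (x⁵)¹⁵ = x⁷, (x⁵)¹⁶ = x¹², (x⁵)¹⁷ = e.
The smallest positive k with (x⁵)ᵏ = e is 17, so |⟨x⁵⟩| = 17.

Answer: 17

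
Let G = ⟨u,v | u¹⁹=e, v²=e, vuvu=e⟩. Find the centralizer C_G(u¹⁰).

⟨u¹⁰⟩ ⊆ C_G(u¹⁰) since powers of u¹⁰ commute with u¹⁰; so |C_G(u¹⁰)| ≥ |⟨u¹⁰⟩| = 19.
By orbit–stabilizer, |C_G(u¹⁰)| = |G| / |conj. class of u¹⁰| = 38 / 2 = 19.
The 19 elements commuting with u¹⁰ are {e, u, u², u³, u⁴, u⁵, u⁶, u⁷, u⁸, u⁹, u¹⁰, u¹¹, u¹², u¹³, u¹⁴, u¹⁵, u¹⁶, u¹⁷, u¹⁸}.

Answer: {e, u, u², u³, u⁴, u⁵, u⁶, u⁷, u⁸, u⁹, u¹⁰, u¹¹, u¹², u¹³, u¹⁴, u¹⁵, u¹⁶, u¹⁷, u¹⁸}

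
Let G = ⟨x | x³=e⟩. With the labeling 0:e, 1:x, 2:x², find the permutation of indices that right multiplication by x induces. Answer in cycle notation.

(0 1 2)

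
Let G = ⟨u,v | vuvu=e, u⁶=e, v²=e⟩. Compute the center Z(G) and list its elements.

An element z ∈ Z(G) iff z commutes with every generator.
For example u³ is central: (u³)·u = u⁴ = u·(u³); (u³)·v = u³v = v·(u³).
Whereas u ∉ Z(G) since u·v = uv ≠ u⁵v = v·u.
Checking each of the 12 elements this way gives Z(G) = {e, u³}, of order 2.

Answer: {e, u³}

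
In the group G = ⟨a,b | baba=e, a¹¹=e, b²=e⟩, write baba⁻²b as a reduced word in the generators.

Multiply left to right, reducing at each step:
  b · a = a¹⁰b
  (a¹⁰b) · b = a¹⁰
  (a¹⁰) · a⁻² = a⁸
  (a⁸) · b = a⁸b

Answer: a⁸b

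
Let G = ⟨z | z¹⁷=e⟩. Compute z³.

Compute successive powers of z, reducing at each step:
  z²: z · z = z²
  z³: (z²) · z = z³

Answer: z³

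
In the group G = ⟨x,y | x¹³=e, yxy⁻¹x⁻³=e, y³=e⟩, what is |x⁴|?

Compute successive powers until reaching e:
  (x⁴)¹ = x⁴, (x⁴)² = x⁸, (x⁴)³ = x¹², (x⁴)⁴ = x³, (x⁴)⁵ = x⁷, (x⁴)⁶ = x¹¹, (x⁴)⁷ = x², (x⁴)⁸ = x⁶, (x⁴)⁹ = x¹⁰, (x⁴)¹⁰ = x, (x⁴)¹¹ = x⁵, (x⁴)¹² = x⁹, (x⁴)¹³ = e.
The smallest positive k with (x⁴)ᵏ = e is 13.

Answer: 13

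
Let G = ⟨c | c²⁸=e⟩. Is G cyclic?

|G| = 28. The element c has order 28 (its powers give 28 distinct elements), so ⟨c⟩ = G and G is cyclic.

Answer: Yes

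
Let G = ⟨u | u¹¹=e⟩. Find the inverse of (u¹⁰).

The order of (u¹⁰) is 11 (smallest k with (u¹⁰)ᵏ = e), so (u¹⁰)⁻¹ = (u¹⁰)¹⁰ = u.
Check: (u¹⁰) · u → (u¹⁰) · u = e, giving e as required.

Answer: u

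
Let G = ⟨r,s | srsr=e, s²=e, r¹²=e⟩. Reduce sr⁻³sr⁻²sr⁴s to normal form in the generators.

Multiply left to right, reducing at each step:
  s · r⁻³ = r³s
  (r³s) · s = r³
  (r³) · r⁻² = r
  r · s = rs
  (rs) · r⁴ = r⁹s
  (r⁹s) · s = r⁹

Answer: r⁹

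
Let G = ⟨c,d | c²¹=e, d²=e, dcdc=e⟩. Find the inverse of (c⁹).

The order of (c⁹) is 7 (smallest k with (c⁹)ᵏ = e), so (c⁹)⁻¹ = (c⁹)⁶ = c¹².
Check: (c⁹) · (c¹²) → (c⁹) · c¹² = e, giving e as required.

Answer: c¹²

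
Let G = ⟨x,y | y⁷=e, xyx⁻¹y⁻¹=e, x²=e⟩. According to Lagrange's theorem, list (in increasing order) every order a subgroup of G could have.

|G| = 14 = 2 · 7. By Lagrange's theorem the order of any subgroup divides 14; the divisors of 14 are 1, 2, 7, 14.

Answer: 1, 2, 7, 14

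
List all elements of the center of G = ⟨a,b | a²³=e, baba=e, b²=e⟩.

An element z ∈ Z(G) iff z commutes with every generator.
For example e is central: e·a = a = a·e; e·b = b = b·e.
Whereas a ∉ Z(G) since a·b = ab ≠ a²²b = b·a.
Checking each of the 46 elements this way gives Z(G) = {e}, of order 1.

Answer: {e}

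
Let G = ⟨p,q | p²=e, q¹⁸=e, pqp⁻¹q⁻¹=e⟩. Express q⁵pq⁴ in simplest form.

Multiply left to right, reducing at each step:
  (q⁵) · p = pq⁵
  (pq⁵) · q⁴ = pq⁹

Answer: pq⁹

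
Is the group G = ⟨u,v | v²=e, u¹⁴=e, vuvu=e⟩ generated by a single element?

Every cyclic group is abelian. But u·v = uv while v·u = u¹³v, so u·v ≠ v·u and G is not abelian. Hence G is not cyclic.

Answer: No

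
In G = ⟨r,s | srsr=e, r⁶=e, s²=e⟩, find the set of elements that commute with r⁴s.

⟨r⁴s⟩ ⊆ C_G(r⁴s) since powers of r⁴s commute with r⁴s; so |C_G(r⁴s)| ≥ |⟨r⁴s⟩| = 2.
By orbit–stabilizer, |C_G(r⁴s)| = |G| / |conj. class of r⁴s| = 12 / 3 = 4.
The 4 elements commuting with r⁴s are {e, r³, rs, r⁴s}.

Answer: {e, r³, rs, r⁴s}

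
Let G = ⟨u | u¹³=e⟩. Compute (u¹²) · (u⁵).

Compute (u¹²) · (u⁵) by multiplying left to right and reducing via the relations at each step:
  (u¹²) · u⁵ = u⁴

Answer: u⁴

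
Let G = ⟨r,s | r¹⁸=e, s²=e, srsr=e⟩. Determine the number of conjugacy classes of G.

The conjugacy classes (representative and size) are:
  [e] (size 1), [r] (size 2), [r²] (size 2), [r³] (size 2), [r¹⁴] (size 2), [r⁵] (size 2), [r¹²] (size 2), [r⁷] (size 2), [r¹⁰] (size 2), [r⁹] (size 1), [r¹⁰s] (size 9), [rs] (size 9).
Class equation: 1 + 2 + 2 + 2 + 2 + 2 + 2 + 2 + 2 + 1 + 9 + 9 = 36 = |G|. So G has 12 conjugacy classes.

Answer: 12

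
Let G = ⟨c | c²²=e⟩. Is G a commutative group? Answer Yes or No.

G has a single generator, so G is cyclic and hence abelian.

Answer: Yes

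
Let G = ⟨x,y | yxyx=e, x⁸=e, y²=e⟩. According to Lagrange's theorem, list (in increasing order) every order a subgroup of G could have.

|G| = 16 = 2⁴. By Lagrange's theorem the order of any subgroup divides 16; the divisors of 16 are 1, 2, 4, 8, 16.

Answer: 1, 2, 4, 8, 16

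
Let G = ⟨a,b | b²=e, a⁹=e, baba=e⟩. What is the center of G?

An element z ∈ Z(G) iff z commutes with every generator.
For example e is central: e·a = a = a·e; e·b = b = b·e.
Whereas a ∉ Z(G) since a·b = ab ≠ a⁸b = b·a.
Checking each of the 18 elements this way gives Z(G) = {e}, of order 1.

Answer: {e}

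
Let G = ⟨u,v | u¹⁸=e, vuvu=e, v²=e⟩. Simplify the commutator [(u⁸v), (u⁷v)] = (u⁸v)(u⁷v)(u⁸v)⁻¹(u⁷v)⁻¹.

[(u⁸v), (u⁷v)] = (u⁸v)·(u⁷v)·(u⁸v)⁻¹·(u⁷v)⁻¹.
  (u⁸v) · (u⁷v) = u
  u · (u⁸v) = u⁹v
  (u⁹v) · (u⁷v) = u²

Answer: u²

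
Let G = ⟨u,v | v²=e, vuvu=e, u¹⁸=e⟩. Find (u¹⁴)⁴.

Compute successive powers of (u¹⁴), reducing at each step:
  (u¹⁴)²: (u¹⁴) · u¹⁴ = u¹⁰
  (u¹⁴)³: (u¹⁰) · u¹⁴ = u⁶
  (u¹⁴)⁴: (u⁶) · u¹⁴ = u²

Answer: u²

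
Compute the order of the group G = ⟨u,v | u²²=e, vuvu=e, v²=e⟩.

Enumerate words in the generators, reducing via the relations: the distinct elements are
  {e, u, v, uv, u², u³, u⁴, u⁵, u⁶, u⁷, u⁸, u⁹, u²v, u²¹, u²⁰, u³v, u¹², u¹³, u¹¹, u¹⁰, u¹⁴, u¹⁵, u¹⁶, u¹⁷, u¹⁸, u¹⁹, u⁴v, u⁵v, u⁶v, u⁷v, u⁸v, u⁹v, u²¹v, u²⁰v, u¹²v, u¹³v, u¹¹v, u¹⁰v, u¹⁴v, u¹⁵v, u¹⁶v, u¹⁷v, u¹⁸v, u¹⁹v}.
No further products give new elements, so |G| = 44.

Answer: 44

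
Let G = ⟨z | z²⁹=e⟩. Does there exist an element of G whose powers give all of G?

|G| = 29. The element z has order 29 (its powers give 29 distinct elements), so ⟨z⟩ = G and G is cyclic.

Answer: Yes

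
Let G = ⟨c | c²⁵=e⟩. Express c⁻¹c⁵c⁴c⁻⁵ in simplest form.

Multiply left to right, reducing at each step:
  (c²⁴) · c⁵ = c⁴
  (c⁴) · c⁴ = c⁸
  (c⁸) · c⁻⁵ = c³

Answer: c³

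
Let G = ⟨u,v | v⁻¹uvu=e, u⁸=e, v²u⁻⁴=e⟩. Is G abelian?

u·v = uv but v·u = u³v⁻¹, so u·v ≠ v·u and G is not abelian.

Answer: No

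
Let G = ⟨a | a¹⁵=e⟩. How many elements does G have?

G is generated by a single element, so G is cyclic. The relator gives a¹⁵ = e and no smaller power is forced to be e, so the 15 powers {a, e, a², a³, a⁴, a⁵, a⁶, a⁷, a⁸, a⁹, a¹², a¹³, a¹¹, a¹⁰, a¹⁴} are distinct. Hence |G| = 15.

Answer: 15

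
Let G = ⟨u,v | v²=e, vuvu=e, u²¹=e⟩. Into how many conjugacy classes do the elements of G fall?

The conjugacy classes (representative and size) are:
  [e] (size 1), [u²⁰] (size 2), [u²] (size 2), [u³] (size 2), [u¹⁷] (size 2), [u⁵] (size 2), [u⁶] (size 2), [u⁷] (size 2), [u⁸] (size 2), [u⁹] (size 2), [u¹⁰] (size 2), [v] (size 21).
Class equation: 1 + 2 + 2 + 2 + 2 + 2 + 2 + 2 + 2 + 2 + 2 + 21 = 42 = |G|. So G has 12 conjugacy classes.

Answer: 12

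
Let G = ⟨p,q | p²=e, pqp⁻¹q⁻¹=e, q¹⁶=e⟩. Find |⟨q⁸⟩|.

|⟨q⁸⟩| equals the order of q⁸. Compute successive powers until reaching e:
  (q⁸)¹ = q⁸, (q⁸)² = e.
The smallest positive k with (q⁸)ᵏ = e is 2, so |⟨q⁸⟩| = 2.

Answer: 2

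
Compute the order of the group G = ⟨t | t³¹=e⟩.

G is generated by a single element, so G is cyclic. The relator gives t³¹ = e and no smaller power is forced to be e, so the 31 powers {e, t, t², t³, t⁴, t⁵, t⁶, t⁷, t⁸, t⁹, t²², t²³, t²¹, t²⁰, t²⁴, t²⁵, t²⁶, t²⁷, t²⁸, t²⁹, t³⁰, t¹², t¹³, t¹¹, t¹⁰, t¹⁴, t¹⁵, t¹⁶, t¹⁷, t¹⁸, t¹⁹} are distinct. Hence |G| = 31.

Answer: 31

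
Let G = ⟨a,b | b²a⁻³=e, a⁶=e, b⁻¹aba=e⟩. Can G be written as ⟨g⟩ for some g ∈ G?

Every cyclic group is abelian. But a·b = ab while b·a = a²b⁻¹, so a·b ≠ b·a and G is not abelian. Hence G is not cyclic.

Answer: No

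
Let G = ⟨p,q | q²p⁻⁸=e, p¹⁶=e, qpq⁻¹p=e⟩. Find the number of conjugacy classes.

The conjugacy classes (representative and size) are:
  [e] (size 1), [p] (size 2), [p¹⁴] (size 2), [p¹³] (size 2), [p¹²] (size 2), [p⁵] (size 2), [p¹⁰] (size 2), [p⁷] (size 2), [p⁸] (size 1), [q⁻¹] (size 8), [p⁷q⁻¹] (size 8).
Class equation: 1 + 2 + 2 + 2 + 2 + 2 + 2 + 2 + 1 + 8 + 8 = 32 = |G|. So G has 11 conjugacy classes.

Answer: 11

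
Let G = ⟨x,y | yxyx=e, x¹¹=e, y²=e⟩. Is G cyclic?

Every cyclic group is abelian. But x·y = xy while y·x = x¹⁰y, so x·y ≠ y·x and G is not abelian. Hence G is not cyclic.

Answer: No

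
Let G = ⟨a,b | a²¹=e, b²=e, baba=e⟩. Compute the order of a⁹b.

Compute successive powers until reaching e:
  (a⁹b)¹ = a⁹b, (a⁹b)² = e.
The smallest positive k with (a⁹b)ᵏ = e is 2.

Answer: 2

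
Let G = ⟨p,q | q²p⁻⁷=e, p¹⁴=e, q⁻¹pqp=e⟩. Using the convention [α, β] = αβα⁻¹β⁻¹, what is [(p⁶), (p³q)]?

[(p⁶), (p³q)] = (p⁶)·(p³q)·(p⁶)⁻¹·(p³q)⁻¹.
  (p⁶) · (p³q) = p²q⁻¹
  (p²q⁻¹) · (p⁸) = pq
  (pq) · (p³q⁻¹) = p¹²

Answer: p¹²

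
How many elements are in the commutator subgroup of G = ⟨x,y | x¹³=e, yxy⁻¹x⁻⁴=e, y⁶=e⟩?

G' = [G, G] is generated by all commutators. The generator-pair commutators are: [x, y] = x¹⁰.
The subgroup they normally generate is {e, x, x², x³, x⁴, x⁵, x⁶, x⁷, x⁸, x⁹, x¹⁰, x¹¹, x¹²}, of order 13.
Check: |G/G'| = 78/13 = 6 is the order of the abelianisation.

Answer: 13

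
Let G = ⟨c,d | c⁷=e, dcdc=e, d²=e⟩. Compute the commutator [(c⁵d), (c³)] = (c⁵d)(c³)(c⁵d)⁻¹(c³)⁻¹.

[(c⁵d), (c³)] = (c⁵d)·(c³)·(c⁵d)⁻¹·(c³)⁻¹.
  (c⁵d) · (c³) = c²d
  (c²d) · (c⁵d) = c⁴
  (c⁴) · (c⁴) = c

Answer: c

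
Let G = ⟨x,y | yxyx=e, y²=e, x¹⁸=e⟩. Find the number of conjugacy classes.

The conjugacy classes (representative and size) are:
  [e] (size 1), [x] (size 2), [x²] (size 2), [x³] (size 2), [x¹⁴] (size 2), [x⁵] (size 2), [x¹²] (size 2), [x⁷] (size 2), [x¹⁰] (size 2), [x⁹] (size 1), [x¹⁰y] (size 9), [xy] (size 9).
Class equation: 1 + 2 + 2 + 2 + 2 + 2 + 2 + 2 + 2 + 1 + 9 + 9 = 36 = |G|. So G has 12 conjugacy classes.

Answer: 12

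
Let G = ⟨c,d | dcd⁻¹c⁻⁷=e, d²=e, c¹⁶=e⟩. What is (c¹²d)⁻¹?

The order of (c¹²d) is 2 (smallest k with (c¹²d)ᵏ = e), so (c¹²d)⁻¹ = (c¹²d)¹ = c¹²d.
Check: (c¹²d) · (c¹²d) → (c¹²d) · c¹² = d;   d · d = e, giving e as required.

Answer: c¹²d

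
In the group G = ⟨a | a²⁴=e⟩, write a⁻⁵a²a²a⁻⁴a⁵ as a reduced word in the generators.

Multiply left to right, reducing at each step:
  (a¹⁹) · a² = a²¹
  (a²¹) · a² = a²³
  (a²³) · a⁻⁴ = a¹⁹
  (a¹⁹) · a⁵ = e

Answer: e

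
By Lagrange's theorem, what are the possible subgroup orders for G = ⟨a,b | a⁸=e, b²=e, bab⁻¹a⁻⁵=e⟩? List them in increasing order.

|G| = 16 = 2⁴. By Lagrange's theorem the order of any subgroup divides 16; the divisors of 16 are 1, 2, 4, 8, 16.

Answer: 1, 2, 4, 8, 16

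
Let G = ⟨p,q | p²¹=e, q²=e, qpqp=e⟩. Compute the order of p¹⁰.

Compute successive powers until reaching e:
  (p¹⁰)¹ = p¹⁰, (p¹⁰)² = p²⁰, (p¹⁰)³ = p⁹, (p¹⁰)⁴ = p¹⁹, (p¹⁰)⁵ = p⁸, (p¹⁰)⁶ = p¹⁸, (p¹⁰)⁷ = p⁷, (p¹⁰)⁸ = p¹⁷, (p¹⁰)⁹ = p⁶, (p¹⁰)¹⁰ = p¹⁶, (p¹⁰)¹¹ = p⁵, (p¹⁰)¹² = p¹⁵, (p¹⁰)¹³ = p⁴, (p¹⁰)¹⁴ = p¹⁴, (p¹⁰)¹⁵ = p³, (p¹⁰)¹⁶ = p¹³, (p¹⁰)¹⁷ = p², (p¹⁰)¹⁸ = p¹², (p¹⁰)¹⁹ = p, (p¹⁰)²⁰ = p¹¹, (p¹⁰)²¹ = e.
The smallest positive k with (p¹⁰)ᵏ = e is 21.

Answer: 21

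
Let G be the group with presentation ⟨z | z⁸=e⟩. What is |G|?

G is generated by a single element, so G is cyclic. The relator gives z⁸ = e and no smaller power is forced to be e, so the 8 powers {e, z, z², z³, z⁴, z⁵, z⁶, z⁷} are distinct. Hence |G| = 8.

Answer: 8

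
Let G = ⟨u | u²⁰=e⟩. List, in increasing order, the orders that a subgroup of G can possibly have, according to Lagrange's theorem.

|G| = 20 = 2² · 5. By Lagrange's theorem the order of any subgroup divides 20; the divisors of 20 are 1, 2, 4, 5, 10, 20.

Answer: 1, 2, 4, 5, 10, 20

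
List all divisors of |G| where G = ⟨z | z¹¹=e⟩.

|G| = 11 = 11. By Lagrange's theorem the order of any subgroup divides 11; the divisors of 11 are 1, 11.

Answer: 1, 11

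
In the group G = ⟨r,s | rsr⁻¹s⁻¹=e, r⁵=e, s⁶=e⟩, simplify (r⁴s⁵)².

Compute successive powers of (r⁴s⁵), reducing at each step:
  (r⁴s⁵)²: (r⁴s⁵) · r⁴ = r³s⁵;   (r³s⁵) · s⁵ = r³s⁴

Answer: r³s⁴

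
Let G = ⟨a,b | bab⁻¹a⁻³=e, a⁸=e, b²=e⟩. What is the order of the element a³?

Compute successive powers until reaching e:
  (a³)¹ = a³, (a³)² = a⁶, (a³)³ = a, (a³)⁴ = a⁴, (a³)⁵ = a⁷, (a³)⁶ = a², (a³)⁷ = a⁵, (a³)⁸ = e.
The smallest positive k with (a³)ᵏ = e is 8.

Answer: 8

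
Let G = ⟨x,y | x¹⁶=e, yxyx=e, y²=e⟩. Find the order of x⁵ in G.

Compute successive powers until reaching e:
  (x⁵)¹ = x⁵, (x⁵)² = x¹⁰, (x⁵)³ = x¹⁵, (x⁵)⁴ = x⁴, (x⁵)⁵ = x⁹, (x⁵)⁶ = x¹⁴, (x⁵)⁷ = x³, (x⁵)⁸ = x⁸, (x⁵)⁹ = x¹³, (x⁵)¹⁰ = x², (x⁵)¹¹ = x⁷, (x⁵)¹² = x¹², (x⁵)¹³ = x, (x⁵)¹⁴ = x⁶, (x⁵)¹⁵ = x¹¹, (x⁵)¹⁶ = e.
The smallest positive k with (x⁵)ᵏ = e is 16.

Answer: 16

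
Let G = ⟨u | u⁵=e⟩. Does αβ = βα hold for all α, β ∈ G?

G has a single generator, so G is cyclic and hence abelian.

Answer: Yes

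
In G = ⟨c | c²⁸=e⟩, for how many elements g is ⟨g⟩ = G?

G is cyclic of order 28. An element generates G iff its order is 28, and a cyclic group of order 28 has exactly φ(28) = 12 such elements.

Answer: 12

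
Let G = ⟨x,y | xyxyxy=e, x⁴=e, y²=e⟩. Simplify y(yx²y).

Compute y · (yx²y) by multiplying left to right and reducing via the relations at each step:
  y · y = e
  e · x² = x²
  (x²) · y = x²y

Answer: x²y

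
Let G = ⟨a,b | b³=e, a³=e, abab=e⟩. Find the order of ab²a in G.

Compute successive powers until reaching e:
  (ab²a)¹ = ab²a, (ab²a)² = e.
The smallest positive k with (ab²a)ᵏ = e is 2.

Answer: 2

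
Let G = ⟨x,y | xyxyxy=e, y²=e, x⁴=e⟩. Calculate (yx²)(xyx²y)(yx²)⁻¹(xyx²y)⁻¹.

[(yx²), (xyx²y)] = (yx²)·(xyx²y)·(yx²)⁻¹·(xyx²y)⁻¹.
  (yx²) · (xyx²y) = x²yx
  (x²yx) · (x²y) = x³yx
  (x³yx) · (xyx²y) = xyx²

Answer: xyx²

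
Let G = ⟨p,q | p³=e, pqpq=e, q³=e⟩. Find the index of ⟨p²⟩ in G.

First find ord(p²) by computing successive powers:
  (p²)¹ = p², (p²)² = p, (p²)³ = e.
So |⟨p²⟩| = ord(p²) = 3. With |G| = 12, by Lagrange [G : ⟨p²⟩] = 12/3 = 4.

Answer: 4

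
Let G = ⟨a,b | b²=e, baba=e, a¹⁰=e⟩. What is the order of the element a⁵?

Compute successive powers until reaching e:
  (a⁵)¹ = a⁵, (a⁵)² = e.
The smallest positive k with (a⁵)ᵏ = e is 2.

Answer: 2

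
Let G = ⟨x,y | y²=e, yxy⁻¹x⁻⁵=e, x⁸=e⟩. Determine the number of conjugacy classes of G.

The conjugacy classes (representative and size) are:
  [e] (size 1), [x⁵] (size 2), [x²] (size 1), [x⁷] (size 2), [x⁴] (size 1), [x⁶] (size 1), [y] (size 2), [x⁵y] (size 2), [x²y] (size 2), [x³y] (size 2).
Class equation: 1 + 2 + 1 + 2 + 1 + 1 + 2 + 2 + 2 + 2 = 16 = |G|. So G has 10 conjugacy classes.

Answer: 10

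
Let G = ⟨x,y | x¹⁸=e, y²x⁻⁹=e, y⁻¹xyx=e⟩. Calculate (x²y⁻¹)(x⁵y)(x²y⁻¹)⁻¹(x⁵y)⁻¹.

[(x²y⁻¹), (x⁵y)] = (x²y⁻¹)·(x⁵y)·(x²y⁻¹)⁻¹·(x⁵y)⁻¹.
  (x²y⁻¹) · (x⁵y) = x¹⁵
  (x¹⁵) · (x²y) = x⁸y⁻¹
  (x⁸y⁻¹) · (x⁵y⁻¹) = x¹²

Answer: x¹²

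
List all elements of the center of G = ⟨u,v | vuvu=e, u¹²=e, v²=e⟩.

An element z ∈ Z(G) iff z commutes with every generator.
For example u⁶ is central: (u⁶)·u = u⁷ = u·(u⁶); (u⁶)·v = u⁶v = v·(u⁶).
Whereas u ∉ Z(G) since u·v = uv ≠ u¹¹v = v·u.
Checking each of the 24 elements this way gives Z(G) = {e, u⁶}, of order 2.

Answer: {e, u⁶}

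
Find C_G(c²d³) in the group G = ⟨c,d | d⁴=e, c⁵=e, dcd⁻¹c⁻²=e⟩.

⟨c²d³⟩ ⊆ C_G(c²d³) since powers of c²d³ commute with c²d³; so |C_G(c²d³)| ≥ |⟨c²d³⟩| = 4.
By orbit–stabilizer, |C_G(c²d³)| = |G| / |conj. class of c²d³| = 20 / 5 = 4.
The 4 elements commuting with c²d³ are {e, cd, c²d³, c³d²}.

Answer: {e, cd, c²d³, c³d²}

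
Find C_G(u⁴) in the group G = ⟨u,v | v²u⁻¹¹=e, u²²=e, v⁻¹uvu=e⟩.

⟨u⁴⟩ ⊆ C_G(u⁴) since powers of u⁴ commute with u⁴; so |C_G(u⁴)| ≥ |⟨u⁴⟩| = 11.
By orbit–stabilizer, |C_G(u⁴)| = |G| / |conj. class of u⁴| = 44 / 2 = 22.
The 22 elements commuting with u⁴ are {e, u, u², u³, u⁴, u⁵, u⁶, u⁷, u⁸, u⁹, u¹⁰, u¹¹, u¹², u¹³, u¹⁴, u¹⁵, u¹⁶, u¹⁷, u¹⁸, u¹⁹, u²⁰, u²¹}.

Answer: {e, u, u², u³, u⁴, u⁵, u⁶, u⁷, u⁸, u⁹, u¹⁰, u¹¹, u¹², u¹³, u¹⁴, u¹⁵, u¹⁶, u¹⁷, u¹⁸, u¹⁹, u²⁰, u²¹}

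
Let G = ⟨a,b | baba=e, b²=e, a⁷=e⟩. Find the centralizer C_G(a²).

⟨a²⟩ ⊆ C_G(a²) since powers of a² commute with a²; so |C_G(a²)| ≥ |⟨a²⟩| = 7.
By orbit–stabilizer, |C_G(a²)| = |G| / |conj. class of a²| = 14 / 2 = 7.
The 7 elements commuting with a² are {e, a, a², a³, a⁴, a⁵, a⁶}.

Answer: {e, a, a², a³, a⁴, a⁵, a⁶}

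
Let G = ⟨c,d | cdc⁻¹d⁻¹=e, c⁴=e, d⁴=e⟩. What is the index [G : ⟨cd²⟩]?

First find ord(cd²) by computing successive powers:
  (cd²)¹ = cd², (cd²)² = c², (cd²)³ = c³d², (cd²)⁴ = e.
So |⟨cd²⟩| = ord(cd²) = 4. With |G| = 16, by Lagrange [G : ⟨cd²⟩] = 16/4 = 4.

Answer: 4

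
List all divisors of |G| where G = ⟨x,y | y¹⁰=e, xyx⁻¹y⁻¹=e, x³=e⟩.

|G| = 30 = 2 · 3 · 5. By Lagrange's theorem the order of any subgroup divides 30; the divisors of 30 are 1, 2, 3, 5, 6, 10, 15, 30.

Answer: 1, 2, 3, 5, 6, 10, 15, 30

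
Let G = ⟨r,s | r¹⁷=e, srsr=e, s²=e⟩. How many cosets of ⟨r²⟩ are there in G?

First find ord(r²) by computing successive powers:
  (r²)¹ = r², (r²)² = r⁴, (r²)³ = r⁶, (r²)⁴ = r⁸, (r²)⁵ = r¹⁰, (r²)⁶ = r¹², (r²)⁷ = r¹⁴, (r²)⁸ = r¹⁶, (r²)⁹ = r, (r²)¹⁰ = r³, (r²)¹¹ = r⁵, (r²)¹² = r⁷, (r²)¹³ = r⁹, (r²)¹⁴ = r¹¹, (r²)¹⁵ = r¹³, (r²)¹⁶ = r¹⁵, (r²)¹⁷ = e.
So |⟨r²⟩| = ord(r²) = 17. With |G| = 34, by Lagrange [G : ⟨r²⟩] = 34/17 = 2.

Answer: 2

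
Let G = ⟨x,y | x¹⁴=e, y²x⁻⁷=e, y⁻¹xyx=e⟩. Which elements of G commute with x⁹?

⟨x⁹⟩ ⊆ C_G(x⁹) since powers of x⁹ commute with x⁹; so |C_G(x⁹)| ≥ |⟨x⁹⟩| = 14.
By orbit–stabilizer, |C_G(x⁹)| = |G| / |conj. class of x⁹| = 28 / 2 = 14.
The 14 elements commuting with x⁹ are {e, x, x², x³, x⁴, x⁵, x⁶, x⁷, x⁸, x⁹, x¹⁰, x¹¹, x¹², x¹³}.

Answer: {e, x, x², x³, x⁴, x⁵, x⁶, x⁷, x⁸, x⁹, x¹⁰, x¹¹, x¹², x¹³}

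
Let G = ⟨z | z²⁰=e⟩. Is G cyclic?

|G| = 20. The element z has order 20 (its powers give 20 distinct elements), so ⟨z⟩ = G and G is cyclic.

Answer: Yes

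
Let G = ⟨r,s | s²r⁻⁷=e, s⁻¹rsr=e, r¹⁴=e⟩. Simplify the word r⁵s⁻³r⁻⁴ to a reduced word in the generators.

Multiply left to right, reducing at each step:
  (r⁵) · s⁻³ = r⁵s
  (r⁵s) · r⁻⁴ = r²s⁻¹

Answer: r²s⁻¹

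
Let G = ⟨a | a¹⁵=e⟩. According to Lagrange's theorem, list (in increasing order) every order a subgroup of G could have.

|G| = 15 = 3 · 5. By Lagrange's theorem the order of any subgroup divides 15; the divisors of 15 are 1, 3, 5, 15.

Answer: 1, 3, 5, 15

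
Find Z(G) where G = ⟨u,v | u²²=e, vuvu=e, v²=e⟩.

An element z ∈ Z(G) iff z commutes with every generator.
For example u¹¹ is central: (u¹¹)·u = u¹² = u·(u¹¹); (u¹¹)·v = u¹¹v = v·(u¹¹).
Whereas u ∉ Z(G) since u·v = uv ≠ u²¹v = v·u.
Checking each of the 44 elements this way gives Z(G) = {e, u¹¹}, of order 2.

Answer: {e, u¹¹}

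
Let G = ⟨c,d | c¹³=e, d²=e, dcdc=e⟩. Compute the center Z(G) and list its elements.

An element z ∈ Z(G) iff z commutes with every generator.
For example e is central: e·c = c = c·e; e·d = d = d·e.
Whereas c ∉ Z(G) since c·d = cd ≠ c¹²d = d·c.
Checking each of the 26 elements this way gives Z(G) = {e}, of order 1.

Answer: {e}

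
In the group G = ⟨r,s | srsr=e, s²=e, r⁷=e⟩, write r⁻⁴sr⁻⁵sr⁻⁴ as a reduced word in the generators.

Multiply left to right, reducing at each step:
  (r³) · s = r³s
  (r³s) · r⁻⁵ = rs
  (rs) · s = r
  r · r⁻⁴ = r⁴

Answer: r⁴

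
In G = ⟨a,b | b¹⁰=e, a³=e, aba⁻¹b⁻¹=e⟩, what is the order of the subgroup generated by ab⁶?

|⟨ab⁶⟩| equals the order of ab⁶. Compute successive powers until reaching e:
  (ab⁶)¹ = ab⁶, (ab⁶)² = a²b², (ab⁶)³ = b⁸, (ab⁶)⁴ = ab⁴, (ab⁶)⁵ = a², (ab⁶)⁶ = b⁶, (ab⁶)⁷ = ab², (ab⁶)⁸ = a²b⁸, (ab⁶)⁹ = b⁴, (ab⁶)¹⁰ = a, (ab⁶)¹¹ = a²b⁶, (ab⁶)¹² = b², (ab⁶)¹³ = ab⁸, (ab⁶)¹⁴ = a²b⁴, (ab⁶)¹⁵ = e.
The smallest positive k with (ab⁶)ᵏ = e is 15, so |⟨ab⁶⟩| = 15.

Answer: 15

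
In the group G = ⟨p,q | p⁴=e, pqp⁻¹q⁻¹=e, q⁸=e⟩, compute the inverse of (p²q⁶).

The order of (p²q⁶) is 4 (smallest k with (p²q⁶)ᵏ = e), so (p²q⁶)⁻¹ = (p²q⁶)³ = p²q².
Check: (p²q⁶) · (p²q²) → (p²q⁶) · p² = q⁶;   (q⁶) · q² = e, giving e as required.

Answer: p²q²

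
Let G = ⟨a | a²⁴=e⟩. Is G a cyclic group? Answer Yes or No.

|G| = 24. The element a has order 24 (its powers give 24 distinct elements), so ⟨a⟩ = G and G is cyclic.

Answer: Yes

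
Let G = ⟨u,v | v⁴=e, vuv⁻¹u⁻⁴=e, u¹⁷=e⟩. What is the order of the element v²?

Compute successive powers until reaching e:
  (v²)¹ = v², (v²)² = e.
The smallest positive k with (v²)ᵏ = e is 2.

Answer: 2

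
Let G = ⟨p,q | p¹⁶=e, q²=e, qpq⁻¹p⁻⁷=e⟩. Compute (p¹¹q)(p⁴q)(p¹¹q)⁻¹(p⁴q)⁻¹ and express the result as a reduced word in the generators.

[(p¹¹q), (p⁴q)] = (p¹¹q)·(p⁴q)·(p¹¹q)⁻¹·(p⁴q)⁻¹.
  (p¹¹q) · (p⁴q) = p⁷
  (p⁷) · (p³q) = p¹⁰q
  (p¹⁰q) · (p⁴q) = p⁶

Answer: p⁶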